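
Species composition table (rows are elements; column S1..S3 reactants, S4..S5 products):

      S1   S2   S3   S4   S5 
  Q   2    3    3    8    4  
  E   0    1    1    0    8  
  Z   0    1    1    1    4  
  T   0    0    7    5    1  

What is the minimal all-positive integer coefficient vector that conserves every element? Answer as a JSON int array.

Q: 6·2+5·3+3·3 = 36 | 4·8+1·4 = 36
E: 6·0+5·1+3·1 = 8 | 4·0+1·8 = 8
Z: 6·0+5·1+3·1 = 8 | 4·1+1·4 = 8
T: 6·0+5·0+3·7 = 21 | 4·5+1·1 = 21
gcd(6,5,3,4,1) = 1

Coefficients: [6, 5, 3, 4, 1]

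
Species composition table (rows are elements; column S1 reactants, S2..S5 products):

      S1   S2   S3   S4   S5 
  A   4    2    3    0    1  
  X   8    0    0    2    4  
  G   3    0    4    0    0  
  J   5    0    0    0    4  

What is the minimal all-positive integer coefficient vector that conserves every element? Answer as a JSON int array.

Coefficients: [4, 1, 3, 6, 5]

A: 4·4 = 16 | 1·2+3·3+6·0+5·1 = 16
X: 4·8 = 32 | 1·0+3·0+6·2+5·4 = 32
G: 4·3 = 12 | 1·0+3·4+6·0+5·0 = 12
J: 4·5 = 20 | 1·0+3·0+6·0+5·4 = 20
gcd(4,1,3,6,5) = 1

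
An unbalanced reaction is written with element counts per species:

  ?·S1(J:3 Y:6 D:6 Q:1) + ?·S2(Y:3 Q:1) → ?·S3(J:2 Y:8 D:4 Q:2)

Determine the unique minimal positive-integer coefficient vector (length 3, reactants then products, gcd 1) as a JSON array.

J: 2·3+4·0 = 6 | 3·2 = 6
Y: 2·6+4·3 = 24 | 3·8 = 24
D: 2·6+4·0 = 12 | 3·4 = 12
Q: 2·1+4·1 = 6 | 3·2 = 6
gcd(2,4,3) = 1

Coefficients: [2, 4, 3]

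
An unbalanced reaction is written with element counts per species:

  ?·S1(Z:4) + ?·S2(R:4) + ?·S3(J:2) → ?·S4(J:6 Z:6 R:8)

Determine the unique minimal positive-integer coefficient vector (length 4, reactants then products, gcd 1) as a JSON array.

J: 3·0+4·0+6·2 = 12 | 2·6 = 12
Z: 3·4+4·0+6·0 = 12 | 2·6 = 12
R: 3·0+4·4+6·0 = 16 | 2·8 = 16
gcd(3,4,6,2) = 1

Coefficients: [3, 4, 6, 2]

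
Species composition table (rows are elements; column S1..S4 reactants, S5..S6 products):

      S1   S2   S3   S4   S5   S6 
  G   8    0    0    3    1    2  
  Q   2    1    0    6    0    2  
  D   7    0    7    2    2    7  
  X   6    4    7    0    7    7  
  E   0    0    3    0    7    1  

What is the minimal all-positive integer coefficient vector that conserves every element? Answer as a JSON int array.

G: 1·8+2·0+4·0+1·3 = 11 | 1·1+5·2 = 11
Q: 1·2+2·1+4·0+1·6 = 10 | 1·0+5·2 = 10
D: 1·7+2·0+4·7+1·2 = 37 | 1·2+5·7 = 37
X: 1·6+2·4+4·7+1·0 = 42 | 1·7+5·7 = 42
E: 1·0+2·0+4·3+1·0 = 12 | 1·7+5·1 = 12
gcd(1,2,4,1,1,5) = 1

Coefficients: [1, 2, 4, 1, 1, 5]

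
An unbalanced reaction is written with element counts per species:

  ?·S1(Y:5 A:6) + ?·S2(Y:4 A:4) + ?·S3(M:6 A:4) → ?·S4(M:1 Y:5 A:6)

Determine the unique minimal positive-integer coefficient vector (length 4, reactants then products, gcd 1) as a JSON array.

M: 2·0+5·0+1·6 = 6 | 6·1 = 6
Y: 2·5+5·4+1·0 = 30 | 6·5 = 30
A: 2·6+5·4+1·4 = 36 | 6·6 = 36
gcd(2,5,1,6) = 1

Coefficients: [2, 5, 1, 6]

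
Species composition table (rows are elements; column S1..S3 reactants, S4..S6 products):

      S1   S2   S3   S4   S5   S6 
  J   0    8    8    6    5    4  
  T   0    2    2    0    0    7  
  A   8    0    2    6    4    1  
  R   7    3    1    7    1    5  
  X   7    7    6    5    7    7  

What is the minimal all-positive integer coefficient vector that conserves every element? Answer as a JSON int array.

Coefficients: [4, 1, 6, 3, 6, 2]

J: 4·0+1·8+6·8 = 56 | 3·6+6·5+2·4 = 56
T: 4·0+1·2+6·2 = 14 | 3·0+6·0+2·7 = 14
A: 4·8+1·0+6·2 = 44 | 3·6+6·4+2·1 = 44
R: 4·7+1·3+6·1 = 37 | 3·7+6·1+2·5 = 37
X: 4·7+1·7+6·6 = 71 | 3·5+6·7+2·7 = 71
gcd(4,1,6,3,6,2) = 1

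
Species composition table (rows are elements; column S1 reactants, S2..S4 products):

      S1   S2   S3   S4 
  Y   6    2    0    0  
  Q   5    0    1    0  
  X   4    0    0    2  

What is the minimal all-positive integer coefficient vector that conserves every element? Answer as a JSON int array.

Y: 1·6 = 6 | 3·2+5·0+2·0 = 6
Q: 1·5 = 5 | 3·0+5·1+2·0 = 5
X: 1·4 = 4 | 3·0+5·0+2·2 = 4
gcd(1,3,5,2) = 1

Coefficients: [1, 3, 5, 2]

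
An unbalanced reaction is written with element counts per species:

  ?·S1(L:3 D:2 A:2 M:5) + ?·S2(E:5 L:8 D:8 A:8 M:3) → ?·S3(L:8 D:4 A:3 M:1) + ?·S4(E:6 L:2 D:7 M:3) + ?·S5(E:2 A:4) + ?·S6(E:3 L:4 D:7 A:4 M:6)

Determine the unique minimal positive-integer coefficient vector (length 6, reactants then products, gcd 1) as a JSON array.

E: 2·0+5·5 = 25 | 4·0+1·6+5·2+3·3 = 25
L: 2·3+5·8 = 46 | 4·8+1·2+5·0+3·4 = 46
D: 2·2+5·8 = 44 | 4·4+1·7+5·0+3·7 = 44
A: 2·2+5·8 = 44 | 4·3+1·0+5·4+3·4 = 44
M: 2·5+5·3 = 25 | 4·1+1·3+5·0+3·6 = 25
gcd(2,5,4,1,5,3) = 1

Coefficients: [2, 5, 4, 1, 5, 3]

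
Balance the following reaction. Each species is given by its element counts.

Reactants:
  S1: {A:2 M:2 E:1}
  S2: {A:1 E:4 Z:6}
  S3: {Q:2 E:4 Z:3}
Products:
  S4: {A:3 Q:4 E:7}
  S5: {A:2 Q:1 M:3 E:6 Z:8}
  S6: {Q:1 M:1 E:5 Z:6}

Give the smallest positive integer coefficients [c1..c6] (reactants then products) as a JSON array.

A: 5·2+2·1+6·0 = 12 | 2·3+3·2+1·0 = 12
Q: 5·0+2·0+6·2 = 12 | 2·4+3·1+1·1 = 12
M: 5·2+2·0+6·0 = 10 | 2·0+3·3+1·1 = 10
E: 5·1+2·4+6·4 = 37 | 2·7+3·6+1·5 = 37
Z: 5·0+2·6+6·3 = 30 | 2·0+3·8+1·6 = 30
gcd(5,2,6,2,3,1) = 1

Coefficients: [5, 2, 6, 2, 3, 1]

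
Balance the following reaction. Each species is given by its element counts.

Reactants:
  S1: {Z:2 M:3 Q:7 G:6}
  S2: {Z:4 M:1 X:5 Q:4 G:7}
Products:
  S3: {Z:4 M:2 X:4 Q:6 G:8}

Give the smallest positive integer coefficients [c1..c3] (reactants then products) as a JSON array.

Z: 2·2+4·4 = 20 | 5·4 = 20
M: 2·3+4·1 = 10 | 5·2 = 10
X: 2·0+4·5 = 20 | 5·4 = 20
Q: 2·7+4·4 = 30 | 5·6 = 30
G: 2·6+4·7 = 40 | 5·8 = 40
gcd(2,4,5) = 1

Coefficients: [2, 4, 5]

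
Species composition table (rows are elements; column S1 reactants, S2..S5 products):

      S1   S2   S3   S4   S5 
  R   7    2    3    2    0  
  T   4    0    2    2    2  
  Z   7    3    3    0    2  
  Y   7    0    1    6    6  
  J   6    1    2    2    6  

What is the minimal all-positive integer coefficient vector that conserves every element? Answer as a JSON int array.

R: 5·7 = 35 | 6·2+5·3+4·2+1·0 = 35
T: 5·4 = 20 | 6·0+5·2+4·2+1·2 = 20
Z: 5·7 = 35 | 6·3+5·3+4·0+1·2 = 35
Y: 5·7 = 35 | 6·0+5·1+4·6+1·6 = 35
J: 5·6 = 30 | 6·1+5·2+4·2+1·6 = 30
gcd(5,6,5,4,1) = 1

Coefficients: [5, 6, 5, 4, 1]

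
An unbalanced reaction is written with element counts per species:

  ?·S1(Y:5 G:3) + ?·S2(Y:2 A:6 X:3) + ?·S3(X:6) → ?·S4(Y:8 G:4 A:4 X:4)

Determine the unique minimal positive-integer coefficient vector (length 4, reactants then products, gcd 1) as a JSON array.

Coefficients: [4, 2, 1, 3]

Y: 4·5+2·2+1·0 = 24 | 3·8 = 24
G: 4·3+2·0+1·0 = 12 | 3·4 = 12
A: 4·0+2·6+1·0 = 12 | 3·4 = 12
X: 4·0+2·3+1·6 = 12 | 3·4 = 12
gcd(4,2,1,3) = 1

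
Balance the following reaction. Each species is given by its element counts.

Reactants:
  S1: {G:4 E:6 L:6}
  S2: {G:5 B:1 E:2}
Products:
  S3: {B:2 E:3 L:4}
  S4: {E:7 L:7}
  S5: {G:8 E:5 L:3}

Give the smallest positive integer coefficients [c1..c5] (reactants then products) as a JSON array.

Coefficients: [5, 4, 2, 1, 5]

G: 5·4+4·5 = 40 | 2·0+1·0+5·8 = 40
B: 5·0+4·1 = 4 | 2·2+1·0+5·0 = 4
E: 5·6+4·2 = 38 | 2·3+1·7+5·5 = 38
L: 5·6+4·0 = 30 | 2·4+1·7+5·3 = 30
gcd(5,4,2,1,5) = 1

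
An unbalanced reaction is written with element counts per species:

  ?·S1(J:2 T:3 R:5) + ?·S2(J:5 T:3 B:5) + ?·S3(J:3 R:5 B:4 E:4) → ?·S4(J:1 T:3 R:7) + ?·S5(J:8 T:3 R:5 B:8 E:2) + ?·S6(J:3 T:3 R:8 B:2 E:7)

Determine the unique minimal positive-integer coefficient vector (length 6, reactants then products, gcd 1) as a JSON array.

Coefficients: [5, 4, 6, 2, 5, 2]

J: 5·2+4·5+6·3 = 48 | 2·1+5·8+2·3 = 48
T: 5·3+4·3+6·0 = 27 | 2·3+5·3+2·3 = 27
R: 5·5+4·0+6·5 = 55 | 2·7+5·5+2·8 = 55
B: 5·0+4·5+6·4 = 44 | 2·0+5·8+2·2 = 44
E: 5·0+4·0+6·4 = 24 | 2·0+5·2+2·7 = 24
gcd(5,4,6,2,5,2) = 1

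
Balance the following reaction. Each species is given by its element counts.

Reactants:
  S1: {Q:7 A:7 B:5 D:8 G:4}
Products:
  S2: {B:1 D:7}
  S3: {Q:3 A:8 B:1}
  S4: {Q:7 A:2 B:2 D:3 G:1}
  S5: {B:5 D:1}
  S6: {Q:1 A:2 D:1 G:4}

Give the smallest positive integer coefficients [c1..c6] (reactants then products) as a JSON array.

Q: 6·7 = 42 | 4·0+3·3+4·7+3·0+5·1 = 42
A: 6·7 = 42 | 4·0+3·8+4·2+3·0+5·2 = 42
B: 6·5 = 30 | 4·1+3·1+4·2+3·5+5·0 = 30
D: 6·8 = 48 | 4·7+3·0+4·3+3·1+5·1 = 48
G: 6·4 = 24 | 4·0+3·0+4·1+3·0+5·4 = 24
gcd(6,4,3,4,3,5) = 1

Coefficients: [6, 4, 3, 4, 3, 5]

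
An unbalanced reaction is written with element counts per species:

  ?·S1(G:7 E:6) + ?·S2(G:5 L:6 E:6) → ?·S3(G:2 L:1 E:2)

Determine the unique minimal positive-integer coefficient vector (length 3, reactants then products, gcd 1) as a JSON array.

Coefficients: [1, 1, 6]

G: 1·7+1·5 = 12 | 6·2 = 12
L: 1·0+1·6 = 6 | 6·1 = 6
E: 1·6+1·6 = 12 | 6·2 = 12
gcd(1,1,6) = 1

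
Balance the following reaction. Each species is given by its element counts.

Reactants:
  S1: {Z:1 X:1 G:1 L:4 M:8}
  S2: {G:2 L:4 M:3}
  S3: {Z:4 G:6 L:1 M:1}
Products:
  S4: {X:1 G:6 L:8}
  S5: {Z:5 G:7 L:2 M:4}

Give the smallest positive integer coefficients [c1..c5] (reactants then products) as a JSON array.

Z: 1·1+2·0+6·4 = 25 | 1·0+5·5 = 25
X: 1·1+2·0+6·0 = 1 | 1·1+5·0 = 1
G: 1·1+2·2+6·6 = 41 | 1·6+5·7 = 41
L: 1·4+2·4+6·1 = 18 | 1·8+5·2 = 18
M: 1·8+2·3+6·1 = 20 | 1·0+5·4 = 20
gcd(1,2,6,1,5) = 1

Coefficients: [1, 2, 6, 1, 5]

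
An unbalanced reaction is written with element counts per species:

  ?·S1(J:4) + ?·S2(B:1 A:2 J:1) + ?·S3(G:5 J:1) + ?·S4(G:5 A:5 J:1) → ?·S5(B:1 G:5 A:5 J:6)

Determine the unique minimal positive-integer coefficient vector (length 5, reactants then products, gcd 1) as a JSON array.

Coefficients: [5, 5, 2, 3, 5]

B: 5·0+5·1+2·0+3·0 = 5 | 5·1 = 5
G: 5·0+5·0+2·5+3·5 = 25 | 5·5 = 25
A: 5·0+5·2+2·0+3·5 = 25 | 5·5 = 25
J: 5·4+5·1+2·1+3·1 = 30 | 5·6 = 30
gcd(5,5,2,3,5) = 1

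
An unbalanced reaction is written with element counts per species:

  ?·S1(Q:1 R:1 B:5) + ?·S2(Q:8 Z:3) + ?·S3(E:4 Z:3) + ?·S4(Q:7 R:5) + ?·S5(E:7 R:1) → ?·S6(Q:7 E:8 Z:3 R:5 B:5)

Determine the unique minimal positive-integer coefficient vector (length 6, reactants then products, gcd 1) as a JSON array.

Coefficients: [6, 1, 5, 4, 4, 6]

Q: 6·1+1·8+5·0+4·7+4·0 = 42 | 6·7 = 42
E: 6·0+1·0+5·4+4·0+4·7 = 48 | 6·8 = 48
Z: 6·0+1·3+5·3+4·0+4·0 = 18 | 6·3 = 18
R: 6·1+1·0+5·0+4·5+4·1 = 30 | 6·5 = 30
B: 6·5+1·0+5·0+4·0+4·0 = 30 | 6·5 = 30
gcd(6,1,5,4,4,6) = 1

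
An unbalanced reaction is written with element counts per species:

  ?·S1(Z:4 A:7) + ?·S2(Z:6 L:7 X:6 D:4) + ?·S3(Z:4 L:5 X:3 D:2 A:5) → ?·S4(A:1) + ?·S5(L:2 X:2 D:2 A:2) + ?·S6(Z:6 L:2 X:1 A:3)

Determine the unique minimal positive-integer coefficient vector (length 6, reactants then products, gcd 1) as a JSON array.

Z: 2·4+1·6+1·4 = 18 | 4·0+3·0+3·6 = 18
L: 2·0+1·7+1·5 = 12 | 4·0+3·2+3·2 = 12
X: 2·0+1·6+1·3 = 9 | 4·0+3·2+3·1 = 9
D: 2·0+1·4+1·2 = 6 | 4·0+3·2+3·0 = 6
A: 2·7+1·0+1·5 = 19 | 4·1+3·2+3·3 = 19
gcd(2,1,1,4,3,3) = 1

Coefficients: [2, 1, 1, 4, 3, 3]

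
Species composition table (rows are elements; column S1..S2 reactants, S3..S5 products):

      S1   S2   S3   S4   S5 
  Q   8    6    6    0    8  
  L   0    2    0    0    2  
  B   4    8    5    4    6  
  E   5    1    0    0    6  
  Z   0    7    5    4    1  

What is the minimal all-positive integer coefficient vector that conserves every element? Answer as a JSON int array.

Coefficients: [4, 4, 4, 1, 4]

Q: 4·8+4·6 = 56 | 4·6+1·0+4·8 = 56
L: 4·0+4·2 = 8 | 4·0+1·0+4·2 = 8
B: 4·4+4·8 = 48 | 4·5+1·4+4·6 = 48
E: 4·5+4·1 = 24 | 4·0+1·0+4·6 = 24
Z: 4·0+4·7 = 28 | 4·5+1·4+4·1 = 28
gcd(4,4,4,1,4) = 1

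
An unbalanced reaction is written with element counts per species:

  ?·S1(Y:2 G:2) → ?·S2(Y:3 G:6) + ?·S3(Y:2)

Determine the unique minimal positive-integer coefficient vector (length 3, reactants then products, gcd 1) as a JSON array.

Y: 6·2 = 12 | 2·3+3·2 = 12
G: 6·2 = 12 | 2·6+3·0 = 12
gcd(6,2,3) = 1

Coefficients: [6, 2, 3]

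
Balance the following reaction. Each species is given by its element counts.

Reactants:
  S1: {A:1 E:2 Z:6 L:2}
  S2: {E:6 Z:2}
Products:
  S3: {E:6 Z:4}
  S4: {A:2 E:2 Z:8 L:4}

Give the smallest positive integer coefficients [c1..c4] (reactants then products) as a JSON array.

Coefficients: [6, 4, 5, 3]

A: 6·1+4·0 = 6 | 5·0+3·2 = 6
E: 6·2+4·6 = 36 | 5·6+3·2 = 36
Z: 6·6+4·2 = 44 | 5·4+3·8 = 44
L: 6·2+4·0 = 12 | 5·0+3·4 = 12
gcd(6,4,5,3) = 1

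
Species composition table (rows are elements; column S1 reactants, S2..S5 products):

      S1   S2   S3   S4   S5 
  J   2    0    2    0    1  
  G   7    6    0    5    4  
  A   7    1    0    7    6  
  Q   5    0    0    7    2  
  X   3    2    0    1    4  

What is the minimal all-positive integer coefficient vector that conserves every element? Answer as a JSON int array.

J: 5·2 = 10 | 2·0+4·2+3·0+2·1 = 10
G: 5·7 = 35 | 2·6+4·0+3·5+2·4 = 35
A: 5·7 = 35 | 2·1+4·0+3·7+2·6 = 35
Q: 5·5 = 25 | 2·0+4·0+3·7+2·2 = 25
X: 5·3 = 15 | 2·2+4·0+3·1+2·4 = 15
gcd(5,2,4,3,2) = 1

Coefficients: [5, 2, 4, 3, 2]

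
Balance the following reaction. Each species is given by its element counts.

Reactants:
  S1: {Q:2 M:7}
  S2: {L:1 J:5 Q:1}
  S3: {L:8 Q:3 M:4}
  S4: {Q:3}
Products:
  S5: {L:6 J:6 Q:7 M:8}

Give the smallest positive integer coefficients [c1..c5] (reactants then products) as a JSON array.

Coefficients: [4, 6, 3, 4, 5]

L: 4·0+6·1+3·8+4·0 = 30 | 5·6 = 30
J: 4·0+6·5+3·0+4·0 = 30 | 5·6 = 30
Q: 4·2+6·1+3·3+4·3 = 35 | 5·7 = 35
M: 4·7+6·0+3·4+4·0 = 40 | 5·8 = 40
gcd(4,6,3,4,5) = 1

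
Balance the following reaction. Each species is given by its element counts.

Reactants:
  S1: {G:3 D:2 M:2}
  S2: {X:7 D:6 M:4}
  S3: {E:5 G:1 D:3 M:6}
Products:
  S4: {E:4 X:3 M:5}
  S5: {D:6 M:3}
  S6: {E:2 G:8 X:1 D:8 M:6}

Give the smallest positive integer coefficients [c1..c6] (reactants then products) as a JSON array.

Coefficients: [6, 3, 6, 6, 4, 3]

E: 6·0+3·0+6·5 = 30 | 6·4+4·0+3·2 = 30
G: 6·3+3·0+6·1 = 24 | 6·0+4·0+3·8 = 24
X: 6·0+3·7+6·0 = 21 | 6·3+4·0+3·1 = 21
D: 6·2+3·6+6·3 = 48 | 6·0+4·6+3·8 = 48
M: 6·2+3·4+6·6 = 60 | 6·5+4·3+3·6 = 60
gcd(6,3,6,6,4,3) = 1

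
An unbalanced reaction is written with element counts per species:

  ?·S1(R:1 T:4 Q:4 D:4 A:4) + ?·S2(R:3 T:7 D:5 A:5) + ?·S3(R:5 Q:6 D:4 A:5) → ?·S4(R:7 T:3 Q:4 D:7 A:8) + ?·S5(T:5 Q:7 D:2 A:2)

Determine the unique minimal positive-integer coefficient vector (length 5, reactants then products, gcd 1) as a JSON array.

R: 1·1+3·3+5·5 = 35 | 5·7+2·0 = 35
T: 1·4+3·7+5·0 = 25 | 5·3+2·5 = 25
Q: 1·4+3·0+5·6 = 34 | 5·4+2·7 = 34
D: 1·4+3·5+5·4 = 39 | 5·7+2·2 = 39
A: 1·4+3·5+5·5 = 44 | 5·8+2·2 = 44
gcd(1,3,5,5,2) = 1

Coefficients: [1, 3, 5, 5, 2]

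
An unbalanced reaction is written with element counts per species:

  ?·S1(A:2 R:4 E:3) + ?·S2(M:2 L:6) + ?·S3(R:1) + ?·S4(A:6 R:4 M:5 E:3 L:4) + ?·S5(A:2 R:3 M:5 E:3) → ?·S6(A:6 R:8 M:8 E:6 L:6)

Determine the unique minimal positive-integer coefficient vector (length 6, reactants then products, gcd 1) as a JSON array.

A: 4·2+4·0+5·0+3·6+5·2 = 36 | 6·6 = 36
R: 4·4+4·0+5·1+3·4+5·3 = 48 | 6·8 = 48
M: 4·0+4·2+5·0+3·5+5·5 = 48 | 6·8 = 48
E: 4·3+4·0+5·0+3·3+5·3 = 36 | 6·6 = 36
L: 4·0+4·6+5·0+3·4+5·0 = 36 | 6·6 = 36
gcd(4,4,5,3,5,6) = 1

Coefficients: [4, 4, 5, 3, 5, 6]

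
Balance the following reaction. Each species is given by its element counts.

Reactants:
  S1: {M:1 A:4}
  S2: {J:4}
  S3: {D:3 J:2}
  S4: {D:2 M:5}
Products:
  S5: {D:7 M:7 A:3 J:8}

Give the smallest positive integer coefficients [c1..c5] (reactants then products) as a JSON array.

Coefficients: [3, 5, 6, 5, 4]

D: 3·0+5·0+6·3+5·2 = 28 | 4·7 = 28
M: 3·1+5·0+6·0+5·5 = 28 | 4·7 = 28
A: 3·4+5·0+6·0+5·0 = 12 | 4·3 = 12
J: 3·0+5·4+6·2+5·0 = 32 | 4·8 = 32
gcd(3,5,6,5,4) = 1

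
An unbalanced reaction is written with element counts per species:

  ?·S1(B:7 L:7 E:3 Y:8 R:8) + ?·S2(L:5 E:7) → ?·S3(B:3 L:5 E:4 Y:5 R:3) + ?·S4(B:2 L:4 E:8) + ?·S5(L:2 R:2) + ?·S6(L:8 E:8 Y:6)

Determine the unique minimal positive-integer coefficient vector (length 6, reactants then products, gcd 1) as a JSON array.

Coefficients: [2, 6, 2, 4, 5, 1]

B: 2·7+6·0 = 14 | 2·3+4·2+5·0+1·0 = 14
L: 2·7+6·5 = 44 | 2·5+4·4+5·2+1·8 = 44
E: 2·3+6·7 = 48 | 2·4+4·8+5·0+1·8 = 48
Y: 2·8+6·0 = 16 | 2·5+4·0+5·0+1·6 = 16
R: 2·8+6·0 = 16 | 2·3+4·0+5·2+1·0 = 16
gcd(2,6,2,4,5,1) = 1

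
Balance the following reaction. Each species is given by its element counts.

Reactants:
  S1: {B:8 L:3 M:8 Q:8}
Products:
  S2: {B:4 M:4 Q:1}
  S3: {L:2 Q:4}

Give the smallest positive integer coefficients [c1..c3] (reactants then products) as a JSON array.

Coefficients: [2, 4, 3]

B: 2·8 = 16 | 4·4+3·0 = 16
L: 2·3 = 6 | 4·0+3·2 = 6
M: 2·8 = 16 | 4·4+3·0 = 16
Q: 2·8 = 16 | 4·1+3·4 = 16
gcd(2,4,3) = 1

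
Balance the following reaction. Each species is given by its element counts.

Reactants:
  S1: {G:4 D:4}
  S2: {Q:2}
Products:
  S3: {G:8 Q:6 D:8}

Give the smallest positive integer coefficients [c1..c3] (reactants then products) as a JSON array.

Coefficients: [2, 3, 1]

G: 2·4+3·0 = 8 | 1·8 = 8
Q: 2·0+3·2 = 6 | 1·6 = 6
D: 2·4+3·0 = 8 | 1·8 = 8
gcd(2,3,1) = 1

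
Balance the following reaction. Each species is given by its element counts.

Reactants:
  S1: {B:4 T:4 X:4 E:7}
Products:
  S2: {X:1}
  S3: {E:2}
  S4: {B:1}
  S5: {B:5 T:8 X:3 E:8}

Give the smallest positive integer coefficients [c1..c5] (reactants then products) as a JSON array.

Coefficients: [2, 5, 3, 3, 1]

B: 2·4 = 8 | 5·0+3·0+3·1+1·5 = 8
T: 2·4 = 8 | 5·0+3·0+3·0+1·8 = 8
X: 2·4 = 8 | 5·1+3·0+3·0+1·3 = 8
E: 2·7 = 14 | 5·0+3·2+3·0+1·8 = 14
gcd(2,5,3,3,1) = 1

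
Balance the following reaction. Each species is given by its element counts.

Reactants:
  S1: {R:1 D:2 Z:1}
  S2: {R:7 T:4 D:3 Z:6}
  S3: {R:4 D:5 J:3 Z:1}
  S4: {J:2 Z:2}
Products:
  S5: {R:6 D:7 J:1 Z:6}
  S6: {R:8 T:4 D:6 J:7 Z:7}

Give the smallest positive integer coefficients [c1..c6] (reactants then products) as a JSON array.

R: 5·1+3·7+4·4+6·0 = 42 | 3·6+3·8 = 42
T: 5·0+3·4+4·0+6·0 = 12 | 3·0+3·4 = 12
D: 5·2+3·3+4·5+6·0 = 39 | 3·7+3·6 = 39
J: 5·0+3·0+4·3+6·2 = 24 | 3·1+3·7 = 24
Z: 5·1+3·6+4·1+6·2 = 39 | 3·6+3·7 = 39
gcd(5,3,4,6,3,3) = 1

Coefficients: [5, 3, 4, 6, 3, 3]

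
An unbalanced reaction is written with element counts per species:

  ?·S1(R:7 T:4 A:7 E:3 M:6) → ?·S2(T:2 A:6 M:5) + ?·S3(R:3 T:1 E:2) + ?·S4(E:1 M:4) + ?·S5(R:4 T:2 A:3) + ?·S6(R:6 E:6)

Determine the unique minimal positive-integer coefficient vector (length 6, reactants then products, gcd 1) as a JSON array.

Coefficients: [6, 4, 4, 4, 6, 1]

R: 6·7 = 42 | 4·0+4·3+4·0+6·4+1·6 = 42
T: 6·4 = 24 | 4·2+4·1+4·0+6·2+1·0 = 24
A: 6·7 = 42 | 4·6+4·0+4·0+6·3+1·0 = 42
E: 6·3 = 18 | 4·0+4·2+4·1+6·0+1·6 = 18
M: 6·6 = 36 | 4·5+4·0+4·4+6·0+1·0 = 36
gcd(6,4,4,4,6,1) = 1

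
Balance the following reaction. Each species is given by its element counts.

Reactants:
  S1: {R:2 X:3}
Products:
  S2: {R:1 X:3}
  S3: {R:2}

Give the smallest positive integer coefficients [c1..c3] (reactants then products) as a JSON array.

Coefficients: [2, 2, 1]

R: 2·2 = 4 | 2·1+1·2 = 4
X: 2·3 = 6 | 2·3+1·0 = 6
gcd(2,2,1) = 1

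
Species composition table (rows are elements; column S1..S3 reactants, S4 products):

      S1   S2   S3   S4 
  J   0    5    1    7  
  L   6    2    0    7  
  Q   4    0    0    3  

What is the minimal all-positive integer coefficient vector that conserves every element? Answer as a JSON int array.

Coefficients: [3, 5, 3, 4]

J: 3·0+5·5+3·1 = 28 | 4·7 = 28
L: 3·6+5·2+3·0 = 28 | 4·7 = 28
Q: 3·4+5·0+3·0 = 12 | 4·3 = 12
gcd(3,5,3,4) = 1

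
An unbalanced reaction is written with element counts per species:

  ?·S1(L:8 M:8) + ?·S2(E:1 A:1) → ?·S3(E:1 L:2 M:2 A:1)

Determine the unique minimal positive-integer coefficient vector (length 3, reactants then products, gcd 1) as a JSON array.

E: 1·0+4·1 = 4 | 4·1 = 4
L: 1·8+4·0 = 8 | 4·2 = 8
M: 1·8+4·0 = 8 | 4·2 = 8
A: 1·0+4·1 = 4 | 4·1 = 4
gcd(1,4,4) = 1

Coefficients: [1, 4, 4]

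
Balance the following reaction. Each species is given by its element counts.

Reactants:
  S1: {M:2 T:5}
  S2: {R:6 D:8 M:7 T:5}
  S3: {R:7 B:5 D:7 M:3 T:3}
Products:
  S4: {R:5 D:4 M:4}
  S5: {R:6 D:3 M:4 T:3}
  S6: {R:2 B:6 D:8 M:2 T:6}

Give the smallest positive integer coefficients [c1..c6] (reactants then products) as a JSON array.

R: 2·0+4·6+6·7 = 66 | 4·5+6·6+5·2 = 66
B: 2·0+4·0+6·5 = 30 | 4·0+6·0+5·6 = 30
D: 2·0+4·8+6·7 = 74 | 4·4+6·3+5·8 = 74
M: 2·2+4·7+6·3 = 50 | 4·4+6·4+5·2 = 50
T: 2·5+4·5+6·3 = 48 | 4·0+6·3+5·6 = 48
gcd(2,4,6,4,6,5) = 1

Coefficients: [2, 4, 6, 4, 6, 5]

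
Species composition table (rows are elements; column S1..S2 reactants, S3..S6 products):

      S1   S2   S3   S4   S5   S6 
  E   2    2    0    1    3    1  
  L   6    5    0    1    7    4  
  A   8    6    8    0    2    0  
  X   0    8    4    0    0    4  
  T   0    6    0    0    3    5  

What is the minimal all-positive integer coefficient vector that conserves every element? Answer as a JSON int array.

Coefficients: [1, 3, 3, 2, 1, 3]

E: 1·2+3·2 = 8 | 3·0+2·1+1·3+3·1 = 8
L: 1·6+3·5 = 21 | 3·0+2·1+1·7+3·4 = 21
A: 1·8+3·6 = 26 | 3·8+2·0+1·2+3·0 = 26
X: 1·0+3·8 = 24 | 3·4+2·0+1·0+3·4 = 24
T: 1·0+3·6 = 18 | 3·0+2·0+1·3+3·5 = 18
gcd(1,3,3,2,1,3) = 1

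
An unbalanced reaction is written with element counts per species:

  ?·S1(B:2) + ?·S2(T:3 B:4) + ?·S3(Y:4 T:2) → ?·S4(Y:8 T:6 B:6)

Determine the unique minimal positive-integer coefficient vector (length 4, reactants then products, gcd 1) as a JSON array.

Coefficients: [5, 2, 6, 3]

Y: 5·0+2·0+6·4 = 24 | 3·8 = 24
T: 5·0+2·3+6·2 = 18 | 3·6 = 18
B: 5·2+2·4+6·0 = 18 | 3·6 = 18
gcd(5,2,6,3) = 1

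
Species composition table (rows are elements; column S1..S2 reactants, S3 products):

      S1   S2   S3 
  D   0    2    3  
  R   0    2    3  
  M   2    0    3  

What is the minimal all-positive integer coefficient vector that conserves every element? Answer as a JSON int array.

D: 3·0+3·2 = 6 | 2·3 = 6
R: 3·0+3·2 = 6 | 2·3 = 6
M: 3·2+3·0 = 6 | 2·3 = 6
gcd(3,3,2) = 1

Coefficients: [3, 3, 2]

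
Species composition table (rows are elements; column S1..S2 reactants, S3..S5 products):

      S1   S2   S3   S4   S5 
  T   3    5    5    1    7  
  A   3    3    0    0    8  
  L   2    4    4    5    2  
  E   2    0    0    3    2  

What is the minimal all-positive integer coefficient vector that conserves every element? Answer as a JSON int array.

Coefficients: [6, 2, 1, 2, 3]

T: 6·3+2·5 = 28 | 1·5+2·1+3·7 = 28
A: 6·3+2·3 = 24 | 1·0+2·0+3·8 = 24
L: 6·2+2·4 = 20 | 1·4+2·5+3·2 = 20
E: 6·2+2·0 = 12 | 1·0+2·3+3·2 = 12
gcd(6,2,1,2,3) = 1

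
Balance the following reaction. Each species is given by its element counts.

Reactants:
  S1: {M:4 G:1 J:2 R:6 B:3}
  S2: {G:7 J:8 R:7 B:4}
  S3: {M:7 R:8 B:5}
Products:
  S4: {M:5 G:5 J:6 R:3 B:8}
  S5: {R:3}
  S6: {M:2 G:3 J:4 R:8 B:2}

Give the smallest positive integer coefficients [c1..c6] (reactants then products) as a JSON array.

Coefficients: [5, 4, 1, 3, 3, 6]

M: 5·4+4·0+1·7 = 27 | 3·5+3·0+6·2 = 27
G: 5·1+4·7+1·0 = 33 | 3·5+3·0+6·3 = 33
J: 5·2+4·8+1·0 = 42 | 3·6+3·0+6·4 = 42
R: 5·6+4·7+1·8 = 66 | 3·3+3·3+6·8 = 66
B: 5·3+4·4+1·5 = 36 | 3·8+3·0+6·2 = 36
gcd(5,4,1,3,3,6) = 1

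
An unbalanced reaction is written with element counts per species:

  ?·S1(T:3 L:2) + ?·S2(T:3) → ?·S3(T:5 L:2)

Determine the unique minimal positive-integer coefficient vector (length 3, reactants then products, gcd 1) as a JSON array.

Coefficients: [3, 2, 3]

T: 3·3+2·3 = 15 | 3·5 = 15
L: 3·2+2·0 = 6 | 3·2 = 6
gcd(3,2,3) = 1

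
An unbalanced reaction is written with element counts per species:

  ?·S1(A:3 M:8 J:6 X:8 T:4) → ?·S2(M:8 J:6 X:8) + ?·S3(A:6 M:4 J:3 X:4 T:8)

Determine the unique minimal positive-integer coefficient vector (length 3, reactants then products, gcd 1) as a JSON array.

Coefficients: [4, 3, 2]

A: 4·3 = 12 | 3·0+2·6 = 12
M: 4·8 = 32 | 3·8+2·4 = 32
J: 4·6 = 24 | 3·6+2·3 = 24
X: 4·8 = 32 | 3·8+2·4 = 32
T: 4·4 = 16 | 3·0+2·8 = 16
gcd(4,3,2) = 1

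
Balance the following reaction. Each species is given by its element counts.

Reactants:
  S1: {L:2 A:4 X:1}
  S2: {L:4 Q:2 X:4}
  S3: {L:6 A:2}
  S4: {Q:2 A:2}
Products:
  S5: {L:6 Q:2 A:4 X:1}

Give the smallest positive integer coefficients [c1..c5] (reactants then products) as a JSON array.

L: 1·2+1·4+4·6+4·0 = 30 | 5·6 = 30
Q: 1·0+1·2+4·0+4·2 = 10 | 5·2 = 10
A: 1·4+1·0+4·2+4·2 = 20 | 5·4 = 20
X: 1·1+1·4+4·0+4·0 = 5 | 5·1 = 5
gcd(1,1,4,4,5) = 1

Coefficients: [1, 1, 4, 4, 5]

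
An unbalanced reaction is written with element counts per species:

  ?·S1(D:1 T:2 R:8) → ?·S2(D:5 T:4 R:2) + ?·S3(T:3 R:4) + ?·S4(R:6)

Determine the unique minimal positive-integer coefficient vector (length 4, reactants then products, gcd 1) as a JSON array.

Coefficients: [5, 1, 2, 5]

D: 5·1 = 5 | 1·5+2·0+5·0 = 5
T: 5·2 = 10 | 1·4+2·3+5·0 = 10
R: 5·8 = 40 | 1·2+2·4+5·6 = 40
gcd(5,1,2,5) = 1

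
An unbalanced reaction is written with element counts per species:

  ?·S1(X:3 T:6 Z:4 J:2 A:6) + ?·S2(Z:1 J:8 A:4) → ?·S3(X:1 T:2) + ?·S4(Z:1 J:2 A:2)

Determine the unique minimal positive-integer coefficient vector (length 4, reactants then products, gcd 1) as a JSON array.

Coefficients: [1, 1, 3, 5]

X: 1·3+1·0 = 3 | 3·1+5·0 = 3
T: 1·6+1·0 = 6 | 3·2+5·0 = 6
Z: 1·4+1·1 = 5 | 3·0+5·1 = 5
J: 1·2+1·8 = 10 | 3·0+5·2 = 10
A: 1·6+1·4 = 10 | 3·0+5·2 = 10
gcd(1,1,3,5) = 1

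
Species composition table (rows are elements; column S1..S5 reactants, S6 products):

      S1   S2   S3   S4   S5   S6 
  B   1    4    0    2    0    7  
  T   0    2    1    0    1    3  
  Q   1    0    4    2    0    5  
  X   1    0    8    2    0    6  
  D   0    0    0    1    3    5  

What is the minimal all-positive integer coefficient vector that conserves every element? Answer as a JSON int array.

B: 6·1+3·4+1·0+5·2+5·0 = 28 | 4·7 = 28
T: 6·0+3·2+1·1+5·0+5·1 = 12 | 4·3 = 12
Q: 6·1+3·0+1·4+5·2+5·0 = 20 | 4·5 = 20
X: 6·1+3·0+1·8+5·2+5·0 = 24 | 4·6 = 24
D: 6·0+3·0+1·0+5·1+5·3 = 20 | 4·5 = 20
gcd(6,3,1,5,5,4) = 1

Coefficients: [6, 3, 1, 5, 5, 4]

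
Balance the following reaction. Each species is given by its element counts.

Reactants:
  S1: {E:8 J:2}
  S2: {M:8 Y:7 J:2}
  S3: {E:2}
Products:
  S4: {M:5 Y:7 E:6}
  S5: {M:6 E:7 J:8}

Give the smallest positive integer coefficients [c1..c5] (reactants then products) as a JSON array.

M: 4·0+4·8+3·0 = 32 | 4·5+2·6 = 32
Y: 4·0+4·7+3·0 = 28 | 4·7+2·0 = 28
E: 4·8+4·0+3·2 = 38 | 4·6+2·7 = 38
J: 4·2+4·2+3·0 = 16 | 4·0+2·8 = 16
gcd(4,4,3,4,2) = 1

Coefficients: [4, 4, 3, 4, 2]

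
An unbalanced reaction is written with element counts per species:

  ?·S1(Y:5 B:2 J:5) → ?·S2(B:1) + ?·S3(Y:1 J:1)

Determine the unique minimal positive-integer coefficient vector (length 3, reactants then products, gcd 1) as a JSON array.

Y: 1·5 = 5 | 2·0+5·1 = 5
B: 1·2 = 2 | 2·1+5·0 = 2
J: 1·5 = 5 | 2·0+5·1 = 5
gcd(1,2,5) = 1

Coefficients: [1, 2, 5]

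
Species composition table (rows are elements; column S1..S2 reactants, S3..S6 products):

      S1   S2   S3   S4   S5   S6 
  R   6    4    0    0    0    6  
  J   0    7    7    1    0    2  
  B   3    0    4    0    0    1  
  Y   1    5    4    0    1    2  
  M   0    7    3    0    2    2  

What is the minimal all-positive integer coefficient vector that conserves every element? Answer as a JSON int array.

R: 3·6+3·4 = 30 | 1·0+4·0+4·0+5·6 = 30
J: 3·0+3·7 = 21 | 1·7+4·1+4·0+5·2 = 21
B: 3·3+3·0 = 9 | 1·4+4·0+4·0+5·1 = 9
Y: 3·1+3·5 = 18 | 1·4+4·0+4·1+5·2 = 18
M: 3·0+3·7 = 21 | 1·3+4·0+4·2+5·2 = 21
gcd(3,3,1,4,4,5) = 1

Coefficients: [3, 3, 1, 4, 4, 5]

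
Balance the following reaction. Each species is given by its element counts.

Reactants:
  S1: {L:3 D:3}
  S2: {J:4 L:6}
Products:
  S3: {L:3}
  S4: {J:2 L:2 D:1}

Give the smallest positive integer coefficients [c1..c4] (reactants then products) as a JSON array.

Coefficients: [2, 3, 4, 6]

J: 2·0+3·4 = 12 | 4·0+6·2 = 12
L: 2·3+3·6 = 24 | 4·3+6·2 = 24
D: 2·3+3·0 = 6 | 4·0+6·1 = 6
gcd(2,3,4,6) = 1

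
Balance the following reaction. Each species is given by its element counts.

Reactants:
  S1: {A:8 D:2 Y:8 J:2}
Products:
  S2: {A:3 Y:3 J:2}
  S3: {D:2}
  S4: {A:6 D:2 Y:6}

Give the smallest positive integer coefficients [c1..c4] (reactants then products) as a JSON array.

Coefficients: [6, 6, 1, 5]

A: 6·8 = 48 | 6·3+1·0+5·6 = 48
D: 6·2 = 12 | 6·0+1·2+5·2 = 12
Y: 6·8 = 48 | 6·3+1·0+5·6 = 48
J: 6·2 = 12 | 6·2+1·0+5·0 = 12
gcd(6,6,1,5) = 1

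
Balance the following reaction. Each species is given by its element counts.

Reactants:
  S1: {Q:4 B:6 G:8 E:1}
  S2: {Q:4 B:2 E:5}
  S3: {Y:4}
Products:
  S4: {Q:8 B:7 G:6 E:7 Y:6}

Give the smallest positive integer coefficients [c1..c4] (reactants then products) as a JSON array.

Coefficients: [3, 5, 6, 4]

Q: 3·4+5·4+6·0 = 32 | 4·8 = 32
B: 3·6+5·2+6·0 = 28 | 4·7 = 28
G: 3·8+5·0+6·0 = 24 | 4·6 = 24
E: 3·1+5·5+6·0 = 28 | 4·7 = 28
Y: 3·0+5·0+6·4 = 24 | 4·6 = 24
gcd(3,5,6,4) = 1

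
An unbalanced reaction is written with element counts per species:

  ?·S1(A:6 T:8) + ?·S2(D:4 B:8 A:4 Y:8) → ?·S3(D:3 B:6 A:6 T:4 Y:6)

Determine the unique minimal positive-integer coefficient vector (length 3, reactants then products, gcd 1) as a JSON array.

Coefficients: [2, 3, 4]

D: 2·0+3·4 = 12 | 4·3 = 12
B: 2·0+3·8 = 24 | 4·6 = 24
A: 2·6+3·4 = 24 | 4·6 = 24
T: 2·8+3·0 = 16 | 4·4 = 16
Y: 2·0+3·8 = 24 | 4·6 = 24
gcd(2,3,4) = 1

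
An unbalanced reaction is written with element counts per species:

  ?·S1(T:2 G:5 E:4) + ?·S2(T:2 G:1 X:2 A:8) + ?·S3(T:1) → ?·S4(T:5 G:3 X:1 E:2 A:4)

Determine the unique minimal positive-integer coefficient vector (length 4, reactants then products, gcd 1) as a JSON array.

T: 1·2+1·2+6·1 = 10 | 2·5 = 10
G: 1·5+1·1+6·0 = 6 | 2·3 = 6
X: 1·0+1·2+6·0 = 2 | 2·1 = 2
E: 1·4+1·0+6·0 = 4 | 2·2 = 4
A: 1·0+1·8+6·0 = 8 | 2·4 = 8
gcd(1,1,6,2) = 1

Coefficients: [1, 1, 6, 2]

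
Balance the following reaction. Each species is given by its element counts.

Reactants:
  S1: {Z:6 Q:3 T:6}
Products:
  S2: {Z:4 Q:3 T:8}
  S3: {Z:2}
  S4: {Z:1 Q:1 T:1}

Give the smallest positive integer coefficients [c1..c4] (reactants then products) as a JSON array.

Z: 5·6 = 30 | 3·4+6·2+6·1 = 30
Q: 5·3 = 15 | 3·3+6·0+6·1 = 15
T: 5·6 = 30 | 3·8+6·0+6·1 = 30
gcd(5,3,6,6) = 1

Coefficients: [5, 3, 6, 6]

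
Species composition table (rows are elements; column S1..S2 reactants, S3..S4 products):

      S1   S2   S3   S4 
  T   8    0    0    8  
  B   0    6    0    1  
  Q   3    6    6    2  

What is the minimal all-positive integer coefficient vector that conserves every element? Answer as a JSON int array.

T: 6·8+1·0 = 48 | 2·0+6·8 = 48
B: 6·0+1·6 = 6 | 2·0+6·1 = 6
Q: 6·3+1·6 = 24 | 2·6+6·2 = 24
gcd(6,1,2,6) = 1

Coefficients: [6, 1, 2, 6]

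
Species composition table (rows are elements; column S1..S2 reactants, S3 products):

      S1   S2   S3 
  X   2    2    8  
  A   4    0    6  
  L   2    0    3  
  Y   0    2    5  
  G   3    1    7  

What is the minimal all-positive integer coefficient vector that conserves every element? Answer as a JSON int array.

Coefficients: [3, 5, 2]

X: 3·2+5·2 = 16 | 2·8 = 16
A: 3·4+5·0 = 12 | 2·6 = 12
L: 3·2+5·0 = 6 | 2·3 = 6
Y: 3·0+5·2 = 10 | 2·5 = 10
G: 3·3+5·1 = 14 | 2·7 = 14
gcd(3,5,2) = 1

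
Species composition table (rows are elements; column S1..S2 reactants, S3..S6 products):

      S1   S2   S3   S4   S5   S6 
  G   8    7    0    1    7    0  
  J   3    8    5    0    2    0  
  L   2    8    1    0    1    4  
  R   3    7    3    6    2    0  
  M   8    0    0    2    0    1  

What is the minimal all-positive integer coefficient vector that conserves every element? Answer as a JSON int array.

G: 1·8+4·7 = 36 | 5·0+1·1+5·7+6·0 = 36
J: 1·3+4·8 = 35 | 5·5+1·0+5·2+6·0 = 35
L: 1·2+4·8 = 34 | 5·1+1·0+5·1+6·4 = 34
R: 1·3+4·7 = 31 | 5·3+1·6+5·2+6·0 = 31
M: 1·8+4·0 = 8 | 5·0+1·2+5·0+6·1 = 8
gcd(1,4,5,1,5,6) = 1

Coefficients: [1, 4, 5, 1, 5, 6]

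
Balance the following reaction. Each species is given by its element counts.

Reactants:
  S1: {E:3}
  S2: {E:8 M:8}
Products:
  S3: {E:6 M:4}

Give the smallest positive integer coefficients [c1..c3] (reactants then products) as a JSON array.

Coefficients: [4, 3, 6]

E: 4·3+3·8 = 36 | 6·6 = 36
M: 4·0+3·8 = 24 | 6·4 = 24
gcd(4,3,6) = 1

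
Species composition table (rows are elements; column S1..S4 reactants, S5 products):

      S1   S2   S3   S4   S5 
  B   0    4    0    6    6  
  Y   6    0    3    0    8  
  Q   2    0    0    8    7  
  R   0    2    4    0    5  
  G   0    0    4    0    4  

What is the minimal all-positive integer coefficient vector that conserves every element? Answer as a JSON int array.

Coefficients: [5, 3, 6, 4, 6]

B: 5·0+3·4+6·0+4·6 = 36 | 6·6 = 36
Y: 5·6+3·0+6·3+4·0 = 48 | 6·8 = 48
Q: 5·2+3·0+6·0+4·8 = 42 | 6·7 = 42
R: 5·0+3·2+6·4+4·0 = 30 | 6·5 = 30
G: 5·0+3·0+6·4+4·0 = 24 | 6·4 = 24
gcd(5,3,6,4,6) = 1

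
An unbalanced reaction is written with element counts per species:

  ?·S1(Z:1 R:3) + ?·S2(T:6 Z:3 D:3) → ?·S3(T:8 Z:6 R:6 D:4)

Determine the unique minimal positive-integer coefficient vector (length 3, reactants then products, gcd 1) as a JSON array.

T: 6·0+4·6 = 24 | 3·8 = 24
Z: 6·1+4·3 = 18 | 3·6 = 18
R: 6·3+4·0 = 18 | 3·6 = 18
D: 6·0+4·3 = 12 | 3·4 = 12
gcd(6,4,3) = 1

Coefficients: [6, 4, 3]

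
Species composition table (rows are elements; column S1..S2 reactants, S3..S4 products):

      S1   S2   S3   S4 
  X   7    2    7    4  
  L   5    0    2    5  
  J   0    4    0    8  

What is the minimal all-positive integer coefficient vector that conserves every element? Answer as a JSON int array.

Coefficients: [5, 6, 5, 3]

X: 5·7+6·2 = 47 | 5·7+3·4 = 47
L: 5·5+6·0 = 25 | 5·2+3·5 = 25
J: 5·0+6·4 = 24 | 5·0+3·8 = 24
gcd(5,6,5,3) = 1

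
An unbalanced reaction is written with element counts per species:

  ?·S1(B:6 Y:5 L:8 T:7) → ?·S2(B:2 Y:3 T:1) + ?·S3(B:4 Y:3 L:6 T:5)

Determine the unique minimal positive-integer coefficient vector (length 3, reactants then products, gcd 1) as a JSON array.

Coefficients: [3, 1, 4]

B: 3·6 = 18 | 1·2+4·4 = 18
Y: 3·5 = 15 | 1·3+4·3 = 15
L: 3·8 = 24 | 1·0+4·6 = 24
T: 3·7 = 21 | 1·1+4·5 = 21
gcd(3,1,4) = 1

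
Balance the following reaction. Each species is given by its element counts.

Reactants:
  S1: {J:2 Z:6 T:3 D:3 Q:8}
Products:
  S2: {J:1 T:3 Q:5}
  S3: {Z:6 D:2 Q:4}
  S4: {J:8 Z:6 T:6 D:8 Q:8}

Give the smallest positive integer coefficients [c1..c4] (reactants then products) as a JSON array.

Coefficients: [6, 4, 5, 1]

J: 6·2 = 12 | 4·1+5·0+1·8 = 12
Z: 6·6 = 36 | 4·0+5·6+1·6 = 36
T: 6·3 = 18 | 4·3+5·0+1·6 = 18
D: 6·3 = 18 | 4·0+5·2+1·8 = 18
Q: 6·8 = 48 | 4·5+5·4+1·8 = 48
gcd(6,4,5,1) = 1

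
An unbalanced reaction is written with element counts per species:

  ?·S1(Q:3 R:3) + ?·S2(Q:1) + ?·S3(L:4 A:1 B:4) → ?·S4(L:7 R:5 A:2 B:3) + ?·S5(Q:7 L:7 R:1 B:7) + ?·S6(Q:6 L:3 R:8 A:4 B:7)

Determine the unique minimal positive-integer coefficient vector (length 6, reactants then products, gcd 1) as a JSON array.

Q: 5·3+5·1+6·0 = 20 | 1·0+2·7+1·6 = 20
L: 5·0+5·0+6·4 = 24 | 1·7+2·7+1·3 = 24
R: 5·3+5·0+6·0 = 15 | 1·5+2·1+1·8 = 15
A: 5·0+5·0+6·1 = 6 | 1·2+2·0+1·4 = 6
B: 5·0+5·0+6·4 = 24 | 1·3+2·7+1·7 = 24
gcd(5,5,6,1,2,1) = 1

Coefficients: [5, 5, 6, 1, 2, 1]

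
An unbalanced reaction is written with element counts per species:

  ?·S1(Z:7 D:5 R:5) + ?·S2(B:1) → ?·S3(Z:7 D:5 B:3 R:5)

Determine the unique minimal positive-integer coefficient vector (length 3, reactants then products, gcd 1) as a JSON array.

Z: 1·7+3·0 = 7 | 1·7 = 7
D: 1·5+3·0 = 5 | 1·5 = 5
B: 1·0+3·1 = 3 | 1·3 = 3
R: 1·5+3·0 = 5 | 1·5 = 5
gcd(1,3,1) = 1

Coefficients: [1, 3, 1]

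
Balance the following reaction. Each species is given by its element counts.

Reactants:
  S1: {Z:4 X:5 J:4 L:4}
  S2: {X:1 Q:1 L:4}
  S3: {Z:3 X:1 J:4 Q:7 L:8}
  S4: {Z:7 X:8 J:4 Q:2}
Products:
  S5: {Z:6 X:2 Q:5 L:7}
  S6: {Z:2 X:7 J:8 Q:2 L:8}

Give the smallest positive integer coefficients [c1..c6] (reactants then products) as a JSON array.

Coefficients: [4, 5, 3, 1, 4, 4]

Z: 4·4+5·0+3·3+1·7 = 32 | 4·6+4·2 = 32
X: 4·5+5·1+3·1+1·8 = 36 | 4·2+4·7 = 36
J: 4·4+5·0+3·4+1·4 = 32 | 4·0+4·8 = 32
Q: 4·0+5·1+3·7+1·2 = 28 | 4·5+4·2 = 28
L: 4·4+5·4+3·8+1·0 = 60 | 4·7+4·8 = 60
gcd(4,5,3,1,4,4) = 1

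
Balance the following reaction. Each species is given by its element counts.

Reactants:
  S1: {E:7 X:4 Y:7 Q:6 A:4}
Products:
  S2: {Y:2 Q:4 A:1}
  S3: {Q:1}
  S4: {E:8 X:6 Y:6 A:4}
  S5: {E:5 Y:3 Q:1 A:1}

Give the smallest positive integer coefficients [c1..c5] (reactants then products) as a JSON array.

Coefficients: [3, 3, 5, 2, 1]

E: 3·7 = 21 | 3·0+5·0+2·8+1·5 = 21
X: 3·4 = 12 | 3·0+5·0+2·6+1·0 = 12
Y: 3·7 = 21 | 3·2+5·0+2·6+1·3 = 21
Q: 3·6 = 18 | 3·4+5·1+2·0+1·1 = 18
A: 3·4 = 12 | 3·1+5·0+2·4+1·1 = 12
gcd(3,3,5,2,1) = 1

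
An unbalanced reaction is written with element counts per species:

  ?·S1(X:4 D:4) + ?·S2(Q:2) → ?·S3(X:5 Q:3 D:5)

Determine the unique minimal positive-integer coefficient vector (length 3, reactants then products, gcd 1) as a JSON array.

X: 5·4+6·0 = 20 | 4·5 = 20
Q: 5·0+6·2 = 12 | 4·3 = 12
D: 5·4+6·0 = 20 | 4·5 = 20
gcd(5,6,4) = 1

Coefficients: [5, 6, 4]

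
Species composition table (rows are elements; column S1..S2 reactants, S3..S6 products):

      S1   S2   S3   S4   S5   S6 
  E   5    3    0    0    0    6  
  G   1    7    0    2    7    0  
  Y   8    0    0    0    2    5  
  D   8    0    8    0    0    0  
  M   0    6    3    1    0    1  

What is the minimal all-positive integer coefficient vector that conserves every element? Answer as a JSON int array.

E: 3·5+3·3 = 24 | 3·0+5·0+2·0+4·6 = 24
G: 3·1+3·7 = 24 | 3·0+5·2+2·7+4·0 = 24
Y: 3·8+3·0 = 24 | 3·0+5·0+2·2+4·5 = 24
D: 3·8+3·0 = 24 | 3·8+5·0+2·0+4·0 = 24
M: 3·0+3·6 = 18 | 3·3+5·1+2·0+4·1 = 18
gcd(3,3,3,5,2,4) = 1

Coefficients: [3, 3, 3, 5, 2, 4]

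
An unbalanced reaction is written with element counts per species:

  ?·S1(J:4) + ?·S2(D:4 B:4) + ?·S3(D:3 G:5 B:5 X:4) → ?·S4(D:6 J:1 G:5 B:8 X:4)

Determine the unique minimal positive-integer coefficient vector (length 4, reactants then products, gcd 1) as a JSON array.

Coefficients: [1, 3, 4, 4]

D: 1·0+3·4+4·3 = 24 | 4·6 = 24
J: 1·4+3·0+4·0 = 4 | 4·1 = 4
G: 1·0+3·0+4·5 = 20 | 4·5 = 20
B: 1·0+3·4+4·5 = 32 | 4·8 = 32
X: 1·0+3·0+4·4 = 16 | 4·4 = 16
gcd(1,3,4,4) = 1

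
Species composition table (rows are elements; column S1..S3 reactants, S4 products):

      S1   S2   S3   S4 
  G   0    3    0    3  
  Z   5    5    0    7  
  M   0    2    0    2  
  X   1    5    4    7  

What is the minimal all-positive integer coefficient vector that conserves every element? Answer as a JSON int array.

Coefficients: [2, 5, 2, 5]

G: 2·0+5·3+2·0 = 15 | 5·3 = 15
Z: 2·5+5·5+2·0 = 35 | 5·7 = 35
M: 2·0+5·2+2·0 = 10 | 5·2 = 10
X: 2·1+5·5+2·4 = 35 | 5·7 = 35
gcd(2,5,2,5) = 1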